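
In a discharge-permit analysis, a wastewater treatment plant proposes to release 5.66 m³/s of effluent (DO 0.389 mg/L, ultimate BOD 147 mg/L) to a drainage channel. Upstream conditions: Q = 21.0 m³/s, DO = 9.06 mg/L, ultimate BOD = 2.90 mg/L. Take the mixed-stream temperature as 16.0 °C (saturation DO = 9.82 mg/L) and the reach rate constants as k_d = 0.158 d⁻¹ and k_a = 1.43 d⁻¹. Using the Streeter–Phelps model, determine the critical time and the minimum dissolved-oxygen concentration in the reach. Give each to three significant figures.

t_c ≈ 0.960 d; minimum DO ≈ 6.64 mg/L

Mixed DO = (21.0×9.06 + 5.66×0.389)/(21.0+5.66) = 192.5/26.66 = 7.219 mg/L.
Mixed L₀ = (21.0×2.90 + 5.66×147)/(26.66) = 892.9/26.66 = 33.49 mg/L.
Initial deficit D₀ = C_s − DO₀ = 9.82 − 7.219 = 2.601 mg/L.
t_c = (1/1.272) ln[(1.43/0.158)(1 − 2.601×1.272/(0.158×33.49))] = 0.7862 × ln(3.392) = 0.9603 d.
D_c = (0.158/1.43) × 33.49 × e^(−0.158×0.9603) = 0.1105 × 33.49 × 0.8592 = 3.180 mg/L.
Minimum DO = 9.82 − 3.180 = 6.640 mg/L.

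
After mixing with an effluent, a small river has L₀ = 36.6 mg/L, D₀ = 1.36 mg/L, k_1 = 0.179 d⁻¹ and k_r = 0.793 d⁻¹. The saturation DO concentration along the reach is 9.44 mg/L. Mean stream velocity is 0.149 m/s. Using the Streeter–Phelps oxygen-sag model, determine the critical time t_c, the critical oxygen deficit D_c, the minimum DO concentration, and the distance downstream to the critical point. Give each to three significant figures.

t_c ≈ 2.20 d; D_c ≈ 5.57 mg/L; min DO ≈ 3.87 mg/L; x_c ≈ 28.3 km

At the critical point dD/dt = 0, so k_1 L₀ e^(−k_1 t) = k_r D. Substituting D(t) from the Streeter–Phelps equation and solving for t gives
t_c = ln[(k_r/k_1)(1 − D₀(k_r−k_1)/(k_1 L₀))] / (k_r−k_1).
Here k_r−k_1 = 0.6140 d⁻¹ and 1 − D₀(k_r−k_1)/(k_1 L₀) = 1 − 1.36×0.6140/(0.179×36.6) = 0.8725, so
t_c = ln(4.430 × 0.8725) / 0.6140 = 1.352 / 0.6140 = 2.202 d.
L(t_c) = L₀ e^(−k_1 t_c) = 36.6 × 0.6742 = 24.68 mg/L, and at the critical point k_r D_c = k_1 L, so D_c = (0.179/0.793) × 24.68 = 5.570 mg/L.
Minimum DO = C_s − D_c = 9.44 − 5.570 = 3.870 mg/L.
x_c = v t_c = 0.149 m/s × 2.202 d × 86400 s/d = 28350 m ≈ 28.3 km.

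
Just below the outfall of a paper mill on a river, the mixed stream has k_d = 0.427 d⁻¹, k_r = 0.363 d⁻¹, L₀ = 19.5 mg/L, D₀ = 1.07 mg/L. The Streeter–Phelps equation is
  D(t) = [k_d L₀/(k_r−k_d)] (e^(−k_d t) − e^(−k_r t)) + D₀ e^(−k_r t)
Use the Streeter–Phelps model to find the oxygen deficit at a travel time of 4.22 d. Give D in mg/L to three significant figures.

D ≈ 6.89 mg/L

k_d L₀/(k_r−k_d) = 0.427×19.5/(0.363−0.427) = 8.326/-0.06400 = -130.1 mg/L.
e^(−k_d t) = e^(−0.427×4.220) = 0.1650; e^(−k_r t) = e^(−0.363×4.220) = 0.2161.
D = -130.1 × (0.1650 − 0.2161) + 1.07 × 0.2161 = 6.655 + 0.2313 = 6.887 mg/L.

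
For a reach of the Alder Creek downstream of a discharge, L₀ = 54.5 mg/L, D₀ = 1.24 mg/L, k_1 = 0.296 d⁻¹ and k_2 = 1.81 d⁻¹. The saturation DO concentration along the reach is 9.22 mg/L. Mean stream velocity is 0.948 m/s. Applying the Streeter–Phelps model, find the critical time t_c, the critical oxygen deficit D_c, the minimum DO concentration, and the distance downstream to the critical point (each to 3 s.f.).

t_c = [1/(k_2−k_1)] ln[(k_2/k_1)(1 − D₀(k_2−k_1)/(k_1 L₀))]
= [1/(1.81−0.296)] ln[(1.81/0.296)(1 − 1.24×1.514/(0.296×54.5))]
= (1/1.514) ln[6.115 × 0.8836] = 0.6605 × ln(5.403) = 0.6605 × 1.687 = 1.114 d.
L(t_c) = L₀ e^(−k_1 t_c) = 54.5 × 0.7191 = 39.19 mg/L, and at the critical point k_2 D_c = k_1 L, so D_c = (0.296/1.81) × 39.19 = 6.409 mg/L.
Minimum DO = C_s − D_c = 9.22 − 6.409 = 2.811 mg/L.
x_c = v t_c = 0.948 m/s × 1.114 d × 86400 s/d = 91270 m ≈ 91.3 km.

t_c ≈ 1.11 d; D_c ≈ 6.41 mg/L; min DO ≈ 2.81 mg/L; x_c ≈ 91.3 km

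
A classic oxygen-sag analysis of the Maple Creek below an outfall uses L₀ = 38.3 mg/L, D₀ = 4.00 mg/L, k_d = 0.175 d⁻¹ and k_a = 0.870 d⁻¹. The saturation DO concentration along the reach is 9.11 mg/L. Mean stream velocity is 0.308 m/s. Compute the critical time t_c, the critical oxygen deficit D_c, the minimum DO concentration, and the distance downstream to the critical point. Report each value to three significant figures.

With k_a/k_d = 4.971 and 1 − D₀(k_a−k_d)/(k_d L₀) = 0.5852,
t_c = ln(4.971 × 0.5852) / (0.870 − 0.175) = ln(2.909) / 0.6950 = 1.068/0.6950 = 1.537 d.
L(t_c) = L₀ e^(−k_d t_c) = 38.3 × 0.7642 = 29.27 mg/L, and at the critical point k_a D_c = k_d L, so D_c = (0.175/0.870) × 29.27 = 5.888 mg/L.
Minimum DO = C_s − D_c = 9.11 − 5.888 = 3.222 mg/L.
x_c = v t_c = 0.308 m/s × 1.537 d × 86400 s/d = 40890 m ≈ 40.9 km.

t_c ≈ 1.54 d; D_c ≈ 5.89 mg/L; min DO ≈ 3.22 mg/L; x_c ≈ 40.9 km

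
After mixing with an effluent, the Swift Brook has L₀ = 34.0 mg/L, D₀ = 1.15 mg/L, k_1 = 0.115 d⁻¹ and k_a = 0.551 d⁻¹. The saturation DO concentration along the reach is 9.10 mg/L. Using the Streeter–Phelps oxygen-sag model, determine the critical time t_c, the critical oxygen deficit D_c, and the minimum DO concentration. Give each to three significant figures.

t_c ≈ 3.28 d; D_c ≈ 4.87 mg/L; min DO ≈ 4.23 mg/L

At the critical point dD/dt = 0, so k_1 L₀ e^(−k_1 t) = k_a D. Substituting D(t) from the Streeter–Phelps equation and solving for t gives
t_c = ln[(k_a/k_1)(1 − D₀(k_a−k_1)/(k_1 L₀))] / (k_a−k_1).
Here k_a−k_1 = 0.4360 d⁻¹ and 1 − D₀(k_a−k_1)/(k_1 L₀) = 1 − 1.15×0.4360/(0.115×34.0) = 0.8718, so
t_c = ln(4.791 × 0.8718) / 0.4360 = 1.430 / 0.4360 = 3.279 d.
D_c = (k_1/k_a) L₀ e^(−k_1 t_c) = (0.115/0.551) × 34.0 × e^(−0.115×3.279) = 0.2087 × 34.0 × 0.6859 = 4.867 mg/L.
Minimum DO = C_s − D_c = 9.10 − 4.867 = 4.233 mg/L.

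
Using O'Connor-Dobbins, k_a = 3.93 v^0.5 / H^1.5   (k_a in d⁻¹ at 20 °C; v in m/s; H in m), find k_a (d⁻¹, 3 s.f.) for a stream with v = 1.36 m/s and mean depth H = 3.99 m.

k_a = 3.93 × 1.36^0.5 / 3.99^1.5 = 3.93 × 1.166 / 7.970 = 0.5750 d⁻¹.

k_a ≈ 0.575 d⁻¹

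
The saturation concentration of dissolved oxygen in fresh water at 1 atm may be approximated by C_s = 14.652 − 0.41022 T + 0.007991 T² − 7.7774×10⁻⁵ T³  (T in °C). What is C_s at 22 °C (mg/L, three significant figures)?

C_s ≈ 8.67 mg/L

C_s = 14.652 − 0.41022×22 + 0.007991×22² − 7.7774×10⁻⁵×22³ = 8.667 mg/L.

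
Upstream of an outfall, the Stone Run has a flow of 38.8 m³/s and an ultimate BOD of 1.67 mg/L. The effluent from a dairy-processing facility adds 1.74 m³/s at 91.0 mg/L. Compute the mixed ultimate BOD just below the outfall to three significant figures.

5.50 mg/L

Flow-weighted mixing: C = (Q_r C_r + Q_w C_w)/(Q_r + Q_w)
= (38.8×1.67 + 1.74×91.0)/(38.8 + 1.74) = 223.1/40.54 = 5.504 mg/L.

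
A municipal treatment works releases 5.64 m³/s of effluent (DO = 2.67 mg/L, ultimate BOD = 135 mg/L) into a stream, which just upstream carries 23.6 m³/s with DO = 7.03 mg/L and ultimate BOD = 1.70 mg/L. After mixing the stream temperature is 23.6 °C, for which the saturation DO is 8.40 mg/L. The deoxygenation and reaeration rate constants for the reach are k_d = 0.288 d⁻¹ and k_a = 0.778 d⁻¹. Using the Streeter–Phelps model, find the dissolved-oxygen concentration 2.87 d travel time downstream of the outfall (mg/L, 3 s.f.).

DO ≈ 2.84 mg/L

Mixed DO = (23.6×7.03 + 5.64×2.67)/(23.6+5.64) = 181.0/29.24 = 6.189 mg/L.
Mixed L₀ = (23.6×1.70 + 5.64×135)/(29.24) = 801.5/29.24 = 27.41 mg/L.
Initial deficit D₀ = C_s − DO₀ = 8.40 − 6.189 = 2.211 mg/L.
D(2.87) = [0.288×27.41/(0.778−0.288)](e^(−0.288×2.87) − e^(−0.778×2.87)) + 2.211 e^(−0.778×2.87)
= 16.11 × (0.4376 − 0.1072) + 2.211 × 0.1072 = 5.559 mg/L.
DO = 8.40 − 5.559 = 2.841 mg/L.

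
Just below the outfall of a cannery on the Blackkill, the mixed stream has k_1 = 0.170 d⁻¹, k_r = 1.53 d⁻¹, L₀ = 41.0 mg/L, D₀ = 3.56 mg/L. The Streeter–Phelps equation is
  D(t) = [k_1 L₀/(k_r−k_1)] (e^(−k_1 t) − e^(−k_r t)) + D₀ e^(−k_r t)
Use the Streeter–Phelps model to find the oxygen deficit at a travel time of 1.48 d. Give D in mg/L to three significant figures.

D ≈ 3.82 mg/L

k_1 L₀/(k_r−k_1) = 0.170×41.0/(1.53−0.170) = 6.970/1.360 = 5.125 mg/L.
e^(−k_1 t) = e^(−0.170×1.480) = 0.7776; e^(−k_r t) = e^(−1.53×1.480) = 0.1039.
D = 5.125 × (0.7776 − 0.1039) + 3.56 × 0.1039 = 3.453 + 0.3699 = 3.822 mg/L.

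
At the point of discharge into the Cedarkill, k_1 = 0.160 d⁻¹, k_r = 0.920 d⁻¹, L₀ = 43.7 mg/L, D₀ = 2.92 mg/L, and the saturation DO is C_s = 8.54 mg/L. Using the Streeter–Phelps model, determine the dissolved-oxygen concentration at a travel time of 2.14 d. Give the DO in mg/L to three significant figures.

k_1 L₀/(k_r−k_1) = 0.160×43.7/(0.920−0.160) = 6.992/0.7600 = 9.200 mg/L.
e^(−k_1 t) = e^(−0.160×2.140) = 0.7101; e^(−k_r t) = e^(−0.920×2.140) = 0.1396.
D = 9.200 × (0.7101 − 0.1396) + 2.92 × 0.1396 = 5.248 + 0.4077 = 5.656 mg/L.
DO = C_s − D = 8.54 − 5.656 = 2.884 mg/L.

DO ≈ 2.88 mg/L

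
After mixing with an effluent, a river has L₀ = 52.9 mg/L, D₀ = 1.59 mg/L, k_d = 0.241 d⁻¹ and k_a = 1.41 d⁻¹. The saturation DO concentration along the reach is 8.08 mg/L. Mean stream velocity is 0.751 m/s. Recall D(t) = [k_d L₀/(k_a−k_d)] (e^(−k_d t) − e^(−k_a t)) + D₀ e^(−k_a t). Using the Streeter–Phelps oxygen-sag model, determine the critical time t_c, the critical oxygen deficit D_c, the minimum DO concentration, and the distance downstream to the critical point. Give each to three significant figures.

With k_a/k_d = 5.851 and 1 − D₀(k_a−k_d)/(k_d L₀) = 0.8542,
t_c = ln(5.851 × 0.8542) / (1.41 − 0.241) = ln(4.998) / 1.169 = 1.609/1.169 = 1.376 d.
L(t_c) = L₀ e^(−k_d t_c) = 52.9 × 0.7177 = 37.97 mg/L, and at the critical point k_a D_c = k_d L, so D_c = (0.241/1.41) × 37.97 = 6.489 mg/L.
Minimum DO = C_s − D_c = 8.08 − 6.489 = 1.591 mg/L.
x_c = v t_c = 0.751 m/s × 1.376 d × 86400 s/d = 89310 m ≈ 89.3 km.

t_c ≈ 1.38 d; D_c ≈ 6.49 mg/L; min DO ≈ 1.59 mg/L; x_c ≈ 89.3 km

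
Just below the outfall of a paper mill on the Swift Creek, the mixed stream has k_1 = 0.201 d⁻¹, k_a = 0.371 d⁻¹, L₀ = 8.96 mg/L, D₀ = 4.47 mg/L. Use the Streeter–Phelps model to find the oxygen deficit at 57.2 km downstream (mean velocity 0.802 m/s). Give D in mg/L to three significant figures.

Travel time t = x/v = 57.2 km / (0.802 m/s) = 57200 m / 0.802 m/s = 71320 s = 0.8255 d.
k_1 L₀/(k_a−k_1) = 0.201×8.96/(0.371−0.201) = 1.801/0.1700 = 10.59 mg/L.
e^(−k_1 t) = e^(−0.201×0.8255) = 0.8471; e^(−k_a t) = e^(−0.371×0.8255) = 0.7362.
D = 10.59 × (0.8471 − 0.7362) + 4.47 × 0.7362 = 1.175 + 3.291 = 4.466 mg/L.

D ≈ 4.47 mg/L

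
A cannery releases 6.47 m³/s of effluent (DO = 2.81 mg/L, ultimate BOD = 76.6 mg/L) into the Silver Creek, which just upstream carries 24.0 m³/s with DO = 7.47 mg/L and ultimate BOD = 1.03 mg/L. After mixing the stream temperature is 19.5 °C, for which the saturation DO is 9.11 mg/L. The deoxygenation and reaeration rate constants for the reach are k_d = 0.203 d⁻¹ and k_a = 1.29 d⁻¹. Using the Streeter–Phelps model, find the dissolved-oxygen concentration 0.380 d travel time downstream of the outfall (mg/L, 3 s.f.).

Mixed DO = (24.0×7.47 + 6.47×2.81)/(24.0+6.47) = 197.5/30.47 = 6.480 mg/L.
Mixed L₀ = (24.0×1.03 + 6.47×76.6)/(30.47) = 520.3/30.47 = 17.08 mg/L.
Initial deficit D₀ = C_s − DO₀ = 9.11 − 6.480 = 2.630 mg/L.
D(0.380) = [0.203×17.08/(1.29−0.203)](e^(−0.203×0.380) − e^(−1.29×0.380)) + 2.630 e^(−1.29×0.380)
= 3.189 × (0.9258 − 0.6125) + 2.630 × 0.6125 = 2.610 mg/L.
DO = 9.11 − 2.610 = 6.500 mg/L.

DO ≈ 6.50 mg/L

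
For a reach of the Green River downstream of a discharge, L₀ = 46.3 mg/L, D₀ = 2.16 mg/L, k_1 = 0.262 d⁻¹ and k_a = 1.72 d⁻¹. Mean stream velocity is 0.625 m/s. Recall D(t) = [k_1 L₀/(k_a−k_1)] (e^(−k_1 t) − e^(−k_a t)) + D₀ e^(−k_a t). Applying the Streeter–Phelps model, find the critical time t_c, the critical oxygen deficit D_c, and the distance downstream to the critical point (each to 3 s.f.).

t_c ≈ 1.08 d; D_c ≈ 5.31 mg/L; x_c ≈ 58.6 km

With k_a/k_1 = 6.565 and 1 − D₀(k_a−k_1)/(k_1 L₀) = 0.7404,
t_c = ln(6.565 × 0.7404) / (1.72 − 0.262) = ln(4.861) / 1.458 = 1.581/1.458 = 1.084 d.
D_c = (k_1/k_a) L₀ e^(−k_1 t_c) = (0.262/1.72) × 46.3 × e^(−0.262×1.084) = 0.1523 × 46.3 × 0.7527 = 5.308 mg/L.
x_c = v t_c = 0.625 m/s × 1.084 d × 86400 s/d = 58560 m ≈ 58.6 km.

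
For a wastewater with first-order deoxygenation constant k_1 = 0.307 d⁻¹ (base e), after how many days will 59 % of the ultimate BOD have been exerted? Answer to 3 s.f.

t ≈ 2.90 d

y/L₀ = 1 − e^(−k_1 t) = 0.59 ⇒ e^(−k_1 t) = 0.410
t = −ln(0.410) / 0.307 = 0.8916 / 0.307 = 2.904 d.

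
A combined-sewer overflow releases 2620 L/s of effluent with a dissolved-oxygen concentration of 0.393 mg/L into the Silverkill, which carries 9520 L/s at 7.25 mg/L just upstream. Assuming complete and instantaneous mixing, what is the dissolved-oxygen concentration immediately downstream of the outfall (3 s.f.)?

5.77 mg/L

Flow-weighted mixing: C = (Q_r C_r + Q_w C_w)/(Q_r + Q_w)
= (9520×7.25 + 2620×0.393)/(9520 + 2620) = 70050/12140 = 5.770 mg/L.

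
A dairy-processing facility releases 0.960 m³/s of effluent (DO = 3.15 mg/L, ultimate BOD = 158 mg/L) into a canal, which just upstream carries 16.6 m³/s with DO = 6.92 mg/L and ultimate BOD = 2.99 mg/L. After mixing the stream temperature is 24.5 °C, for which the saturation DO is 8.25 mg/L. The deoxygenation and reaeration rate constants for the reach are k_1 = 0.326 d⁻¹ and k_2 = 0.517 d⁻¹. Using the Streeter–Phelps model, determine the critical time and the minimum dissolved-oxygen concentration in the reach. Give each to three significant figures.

Mixed DO = (16.6×6.92 + 0.960×3.15)/(16.6+0.960) = 117.9/17.56 = 6.714 mg/L.
Mixed L₀ = (16.6×2.99 + 0.960×158)/(17.56) = 201.3/17.56 = 11.46 mg/L.
Initial deficit D₀ = C_s − DO₀ = 8.25 − 6.714 = 1.536 mg/L.
t_c = (1/0.1910) ln[(0.517/0.326)(1 − 1.536×0.1910/(0.326×11.46))] = 5.236 × ln(1.461) = 1.986 d.
D_c = (0.326/0.517) × 11.46 × e^(−0.326×1.986) = 0.6306 × 11.46 × 0.5233 = 3.783 mg/L.
Minimum DO = 8.25 − 3.783 = 4.467 mg/L.

t_c ≈ 1.99 d; minimum DO ≈ 4.47 mg/L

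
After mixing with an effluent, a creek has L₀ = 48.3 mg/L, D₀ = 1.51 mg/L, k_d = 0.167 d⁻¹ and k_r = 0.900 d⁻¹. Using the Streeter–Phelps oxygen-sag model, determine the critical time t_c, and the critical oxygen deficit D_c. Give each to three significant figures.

t_c = [1/(k_r−k_d)] ln[(k_r/k_d)(1 − D₀(k_r−k_d)/(k_d L₀))]
= [1/(0.900−0.167)] ln[(0.900/0.167)(1 − 1.51×0.7330/(0.167×48.3))]
= (1/0.7330) ln[5.389 × 0.8628] = 1.364 × ln(4.650) = 1.364 × 1.537 = 2.097 d.
D_c = (k_d/k_r) L₀ e^(−k_d t_c) = (0.167/0.900) × 48.3 × e^(−0.167×2.097) = 0.1856 × 48.3 × 0.7046 = 6.315 mg/L.

t_c ≈ 2.10 d; D_c ≈ 6.31 mg/L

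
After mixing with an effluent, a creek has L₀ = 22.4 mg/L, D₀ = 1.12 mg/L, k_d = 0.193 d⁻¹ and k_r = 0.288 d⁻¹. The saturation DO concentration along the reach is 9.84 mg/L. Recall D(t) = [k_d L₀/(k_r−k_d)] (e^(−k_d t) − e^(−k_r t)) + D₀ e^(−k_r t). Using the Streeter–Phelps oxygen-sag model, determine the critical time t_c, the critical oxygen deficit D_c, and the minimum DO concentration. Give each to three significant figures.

t_c ≈ 3.95 d; D_c ≈ 7.00 mg/L; min DO ≈ 2.84 mg/L

t_c = [1/(k_r−k_d)] ln[(k_r/k_d)(1 − D₀(k_r−k_d)/(k_d L₀))]
= [1/(0.288−0.193)] ln[(0.288/0.193)(1 − 1.12×0.09500/(0.193×22.4))]
= (1/0.09500) ln[1.492 × 0.9754] = 10.53 × ln(1.456) = 10.53 × 0.3754 = 3.951 d.
L(t_c) = L₀ e^(−k_d t_c) = 22.4 × 0.4665 = 10.45 mg/L, and at the critical point k_r D_c = k_d L, so D_c = (0.193/0.288) × 10.45 = 7.002 mg/L.
Minimum DO = C_s − D_c = 9.84 − 7.002 = 2.838 mg/L.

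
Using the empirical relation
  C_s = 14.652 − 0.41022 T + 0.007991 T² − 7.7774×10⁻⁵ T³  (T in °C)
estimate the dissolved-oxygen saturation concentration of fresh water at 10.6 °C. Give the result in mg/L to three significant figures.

C_s ≈ 11.1 mg/L

C_s = 14.652 − 0.41022×10.6 + 0.007991×10.6² − 7.7774×10⁻⁵×10.6³ = 11.11 mg/L.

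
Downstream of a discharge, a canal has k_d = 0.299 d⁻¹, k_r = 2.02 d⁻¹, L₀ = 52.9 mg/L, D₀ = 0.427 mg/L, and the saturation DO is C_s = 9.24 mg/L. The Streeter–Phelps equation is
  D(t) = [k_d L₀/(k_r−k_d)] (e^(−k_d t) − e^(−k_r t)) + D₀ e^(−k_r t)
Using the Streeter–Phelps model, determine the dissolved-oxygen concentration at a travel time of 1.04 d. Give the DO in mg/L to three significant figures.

DO ≈ 3.58 mg/L

k_d L₀/(k_r−k_d) = 0.299×52.9/(2.02−0.299) = 15.82/1.721 = 9.191 mg/L.
e^(−k_d t) = e^(−0.299×1.040) = 0.7327; e^(−k_r t) = e^(−2.02×1.040) = 0.1224.
D = 9.191 × (0.7327 − 0.1224) + 0.427 × 0.1224 = 5.610 + 0.05225 = 5.662 mg/L.
DO = C_s − D = 9.24 − 5.662 = 3.578 mg/L.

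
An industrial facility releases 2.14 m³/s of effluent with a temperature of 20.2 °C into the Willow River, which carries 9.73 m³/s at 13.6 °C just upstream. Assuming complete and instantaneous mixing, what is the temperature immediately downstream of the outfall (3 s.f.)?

14.8 °C

Flow-weighted mixing: C = (Q_r C_r + Q_w C_w)/(Q_r + Q_w)
= (9.73×13.6 + 2.14×20.2)/(9.73 + 2.14) = 175.6/11.87 = 14.79 °C.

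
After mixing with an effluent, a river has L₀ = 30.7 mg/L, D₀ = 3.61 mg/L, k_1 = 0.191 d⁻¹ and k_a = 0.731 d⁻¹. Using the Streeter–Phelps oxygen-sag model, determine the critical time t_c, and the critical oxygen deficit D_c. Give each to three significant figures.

At the critical point dD/dt = 0, so k_1 L₀ e^(−k_1 t) = k_a D. Substituting D(t) from the Streeter–Phelps equation and solving for t gives
t_c = ln[(k_a/k_1)(1 − D₀(k_a−k_1)/(k_1 L₀))] / (k_a−k_1).
Here k_a−k_1 = 0.5400 d⁻¹ and 1 − D₀(k_a−k_1)/(k_1 L₀) = 1 − 3.61×0.5400/(0.191×30.7) = 0.6675, so
t_c = ln(3.827 × 0.6675) / 0.5400 = 0.9380 / 0.5400 = 1.737 d.
D_c = (k_1/k_a) L₀ e^(−k_1 t_c) = (0.191/0.731) × 30.7 × e^(−0.191×1.737) = 0.2613 × 30.7 × 0.7177 = 5.757 mg/L.

t_c ≈ 1.74 d; D_c ≈ 5.76 mg/L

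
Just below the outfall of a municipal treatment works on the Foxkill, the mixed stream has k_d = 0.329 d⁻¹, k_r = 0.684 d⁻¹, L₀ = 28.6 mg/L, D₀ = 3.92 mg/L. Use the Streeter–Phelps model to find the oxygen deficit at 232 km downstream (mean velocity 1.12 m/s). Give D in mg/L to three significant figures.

Travel time t = x/v = 232 km / (1.12 m/s) = 232000 m / 1.12 m/s = 207100 s = 2.397 d.
k_d L₀/(k_r−k_d) = 0.329×28.6/(0.684−0.329) = 9.409/0.3550 = 26.51 mg/L.
e^(−k_d t) = e^(−0.329×2.397) = 0.4544; e^(−k_r t) = e^(−0.684×2.397) = 0.1940.
D = 26.51 × (0.4544 − 0.1940) + 3.92 × 0.1940 = 6.902 + 0.7605 = 7.662 mg/L.

D ≈ 7.66 mg/L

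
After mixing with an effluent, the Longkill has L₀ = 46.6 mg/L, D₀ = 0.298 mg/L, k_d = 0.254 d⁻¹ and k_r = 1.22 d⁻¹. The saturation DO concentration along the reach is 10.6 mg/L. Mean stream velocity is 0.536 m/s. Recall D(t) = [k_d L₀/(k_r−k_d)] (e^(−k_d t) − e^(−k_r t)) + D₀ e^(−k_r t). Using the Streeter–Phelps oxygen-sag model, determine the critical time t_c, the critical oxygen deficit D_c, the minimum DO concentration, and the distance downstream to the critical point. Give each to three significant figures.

t_c ≈ 1.60 d; D_c ≈ 6.46 mg/L; min DO ≈ 4.14 mg/L; x_c ≈ 74.1 km

t_c = [1/(k_r−k_d)] ln[(k_r/k_d)(1 − D₀(k_r−k_d)/(k_d L₀))]
= [1/(1.22−0.254)] ln[(1.22/0.254)(1 − 0.298×0.9660/(0.254×46.6))]
= (1/0.9660) ln[4.803 × 0.9757] = 1.035 × ln(4.686) = 1.035 × 1.545 = 1.599 d.
L(t_c) = L₀ e^(−k_d t_c) = 46.6 × 0.6662 = 31.05 mg/L, and at the critical point k_r D_c = k_d L, so D_c = (0.254/1.22) × 31.05 = 6.464 mg/L.
Minimum DO = C_s − D_c = 10.6 − 6.464 = 4.136 mg/L.
x_c = v t_c = 0.536 m/s × 1.599 d × 86400 s/d = 74050 m ≈ 74.1 km.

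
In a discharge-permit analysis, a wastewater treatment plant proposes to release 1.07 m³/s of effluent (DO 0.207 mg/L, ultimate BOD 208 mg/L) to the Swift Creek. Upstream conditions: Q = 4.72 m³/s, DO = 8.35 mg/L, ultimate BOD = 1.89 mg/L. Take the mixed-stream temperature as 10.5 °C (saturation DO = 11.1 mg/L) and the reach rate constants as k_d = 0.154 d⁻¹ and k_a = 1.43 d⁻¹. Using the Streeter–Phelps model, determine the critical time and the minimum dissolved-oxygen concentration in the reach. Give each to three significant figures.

t_c ≈ 0.0729 d; minimum DO ≈ 6.84 mg/L

Mixed DO = (4.72×8.35 + 1.07×0.207)/(4.72+1.07) = 39.63/5.790 = 6.845 mg/L.
Mixed L₀ = (4.72×1.89 + 1.07×208)/(5.790) = 231.5/5.790 = 39.98 mg/L.
Initial deficit D₀ = C_s − DO₀ = 11.1 − 6.845 = 4.255 mg/L.
t_c = (1/1.276) ln[(1.43/0.154)(1 − 4.255×1.276/(0.154×39.98))] = 0.7837 × ln(1.097) = 0.07288 d.
D_c = (0.154/1.43) × 39.98 × e^(−0.154×0.07288) = 0.1077 × 39.98 × 0.9888 = 4.257 mg/L.
Minimum DO = 11.1 − 4.257 = 6.843 mg/L.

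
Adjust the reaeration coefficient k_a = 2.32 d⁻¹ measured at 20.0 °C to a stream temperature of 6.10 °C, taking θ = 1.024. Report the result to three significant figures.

k_a(T₂) = k_a(T₁) · θ^(T₂−T₁) = 2.32 × 1.024^(6.10−20.0)
= 2.32 × 1.024^-13.9 = 2.32 × 0.7192 = 1.668 d⁻¹.

k_a ≈ 1.67 d⁻¹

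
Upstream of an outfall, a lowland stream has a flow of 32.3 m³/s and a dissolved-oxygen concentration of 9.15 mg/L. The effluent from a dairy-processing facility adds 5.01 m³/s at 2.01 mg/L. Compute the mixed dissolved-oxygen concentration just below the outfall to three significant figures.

8.19 mg/L

Flow-weighted mixing: C = (Q_r C_r + Q_w C_w)/(Q_r + Q_w)
= (32.3×9.15 + 5.01×2.01)/(32.3 + 5.01) = 305.6/37.31 = 8.191 mg/L.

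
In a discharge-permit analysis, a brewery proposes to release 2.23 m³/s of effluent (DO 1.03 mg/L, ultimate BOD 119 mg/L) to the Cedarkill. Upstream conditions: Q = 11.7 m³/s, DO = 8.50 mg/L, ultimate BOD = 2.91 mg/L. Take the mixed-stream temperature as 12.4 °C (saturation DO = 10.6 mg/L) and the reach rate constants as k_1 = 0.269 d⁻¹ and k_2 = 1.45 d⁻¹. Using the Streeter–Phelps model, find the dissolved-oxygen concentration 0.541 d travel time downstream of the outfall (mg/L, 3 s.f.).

Mixed DO = (11.7×8.50 + 2.23×1.03)/(11.7+2.23) = 101.7/13.93 = 7.304 mg/L.
Mixed L₀ = (11.7×2.91 + 2.23×119)/(13.93) = 299.4/13.93 = 21.49 mg/L.
Initial deficit D₀ = C_s − DO₀ = 10.6 − 7.304 = 3.296 mg/L.
D(0.541) = [0.269×21.49/(1.45−0.269)](e^(−0.269×0.541) − e^(−1.45×0.541)) + 3.296 e^(−1.45×0.541)
= 4.896 × (0.8646 − 0.4564) + 3.296 × 0.4564 = 3.503 mg/L.
DO = 10.6 − 3.503 = 7.097 mg/L.

DO ≈ 7.10 mg/L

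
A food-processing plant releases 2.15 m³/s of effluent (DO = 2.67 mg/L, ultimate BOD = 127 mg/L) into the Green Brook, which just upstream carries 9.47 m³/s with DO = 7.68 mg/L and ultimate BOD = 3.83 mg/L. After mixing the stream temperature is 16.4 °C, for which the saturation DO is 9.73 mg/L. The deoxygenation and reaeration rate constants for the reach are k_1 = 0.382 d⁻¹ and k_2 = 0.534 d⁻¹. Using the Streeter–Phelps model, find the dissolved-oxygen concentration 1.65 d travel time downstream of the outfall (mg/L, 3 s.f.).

DO ≈ 0.595 mg/L

Mixed DO = (9.47×7.68 + 2.15×2.67)/(9.47+2.15) = 78.47/11.62 = 6.753 mg/L.
Mixed L₀ = (9.47×3.83 + 2.15×127)/(11.62) = 309.3/11.62 = 26.62 mg/L.
Initial deficit D₀ = C_s − DO₀ = 9.73 − 6.753 = 2.977 mg/L.
D(1.65) = [0.382×26.62/(0.534−0.382)](e^(−0.382×1.65) − e^(−0.534×1.65)) + 2.977 e^(−0.534×1.65)
= 66.90 × (0.5324 − 0.4143) + 2.977 × 0.4143 = 9.135 mg/L.
DO = 9.73 − 9.135 = 0.5954 mg/L.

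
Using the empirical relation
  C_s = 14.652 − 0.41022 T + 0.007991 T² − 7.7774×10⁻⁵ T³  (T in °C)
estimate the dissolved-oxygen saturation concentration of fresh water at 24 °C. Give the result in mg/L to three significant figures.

C_s ≈ 8.33 mg/L

C_s = 14.652 − 0.41022×24 + 0.007991×24² − 7.7774×10⁻⁵×24³ = 8.334 mg/L.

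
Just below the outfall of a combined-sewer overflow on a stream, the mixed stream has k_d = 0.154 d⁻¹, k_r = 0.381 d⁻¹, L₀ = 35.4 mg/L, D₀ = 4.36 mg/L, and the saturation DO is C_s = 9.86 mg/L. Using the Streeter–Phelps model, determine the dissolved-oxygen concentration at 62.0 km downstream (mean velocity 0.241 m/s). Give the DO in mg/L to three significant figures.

Travel time t = x/v = 62.0 km / (0.241 m/s) = 62000 m / 0.241 m/s = 257300 s = 2.978 d.
k_d L₀/(k_r−k_d) = 0.154×35.4/(0.381−0.154) = 5.452/0.2270 = 24.02 mg/L.
e^(−k_d t) = e^(−0.154×2.978) = 0.6322; e^(−k_r t) = e^(−0.381×2.978) = 0.3216.
D = 24.02 × (0.6322 − 0.3216) + 4.36 × 0.3216 = 7.459 + 1.402 = 8.862 mg/L.
DO = C_s − D = 9.86 − 8.862 = 0.9984 mg/L.

DO ≈ 0.998 mg/L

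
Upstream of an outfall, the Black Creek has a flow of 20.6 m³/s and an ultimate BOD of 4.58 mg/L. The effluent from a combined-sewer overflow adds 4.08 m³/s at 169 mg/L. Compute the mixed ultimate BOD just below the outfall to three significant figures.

31.8 mg/L

Flow-weighted mixing: C = (Q_r C_r + Q_w C_w)/(Q_r + Q_w)
= (20.6×4.58 + 4.08×169)/(20.6 + 4.08) = 783.9/24.68 = 31.76 mg/L.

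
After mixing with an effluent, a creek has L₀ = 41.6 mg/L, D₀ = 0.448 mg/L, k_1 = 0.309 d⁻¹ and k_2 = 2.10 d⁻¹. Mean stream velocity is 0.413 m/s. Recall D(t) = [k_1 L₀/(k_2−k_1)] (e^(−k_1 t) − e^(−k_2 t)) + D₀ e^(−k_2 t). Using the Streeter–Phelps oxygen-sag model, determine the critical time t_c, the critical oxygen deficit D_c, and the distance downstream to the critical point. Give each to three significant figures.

At the critical point dD/dt = 0, so k_1 L₀ e^(−k_1 t) = k_2 D. Substituting D(t) from the Streeter–Phelps equation and solving for t gives
t_c = ln[(k_2/k_1)(1 − D₀(k_2−k_1)/(k_1 L₀))] / (k_2−k_1).
Here k_2−k_1 = 1.791 d⁻¹ and 1 − D₀(k_2−k_1)/(k_1 L₀) = 1 − 0.448×1.791/(0.309×41.6) = 0.9376, so
t_c = ln(6.796 × 0.9376) / 1.791 = 1.852 / 1.791 = 1.034 d.
D_c = (k_1/k_2) L₀ e^(−k_1 t_c) = (0.309/2.10) × 41.6 × e^(−0.309×1.034) = 0.1471 × 41.6 × 0.7265 = 4.447 mg/L.
x_c = v t_c = 0.413 m/s × 1.034 d × 86400 s/d = 36900 m ≈ 36.9 km.

t_c ≈ 1.03 d; D_c ≈ 4.45 mg/L; x_c ≈ 36.9 km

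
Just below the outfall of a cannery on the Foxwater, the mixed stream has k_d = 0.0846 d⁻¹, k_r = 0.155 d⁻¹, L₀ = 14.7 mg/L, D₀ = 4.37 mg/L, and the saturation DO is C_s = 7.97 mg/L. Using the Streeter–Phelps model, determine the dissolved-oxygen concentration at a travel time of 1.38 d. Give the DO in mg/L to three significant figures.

k_d L₀/(k_r−k_d) = 0.0846×14.7/(0.155−0.0846) = 1.244/0.07040 = 17.67 mg/L.
e^(−k_d t) = e^(−0.0846×1.380) = 0.8898; e^(−k_r t) = e^(−0.155×1.380) = 0.8074.
D = 17.67 × (0.8898 − 0.8074) + 4.37 × 0.8074 = 1.455 + 3.528 = 4.984 mg/L.
DO = C_s − D = 7.97 − 4.984 = 2.986 mg/L.

DO ≈ 2.99 mg/L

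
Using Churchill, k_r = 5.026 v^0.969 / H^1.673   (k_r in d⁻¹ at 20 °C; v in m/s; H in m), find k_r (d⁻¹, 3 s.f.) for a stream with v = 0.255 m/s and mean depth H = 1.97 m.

k_r = 5.026 × 0.255^0.969 / 1.97^1.673 = 5.026 × 0.2660 / 3.109 = 0.4300 d⁻¹.

k_r ≈ 0.430 d⁻¹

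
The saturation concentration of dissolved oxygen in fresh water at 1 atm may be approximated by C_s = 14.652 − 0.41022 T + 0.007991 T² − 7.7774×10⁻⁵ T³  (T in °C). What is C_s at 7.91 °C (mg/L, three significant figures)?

C_s = 14.652 − 0.41022×7.91 + 0.007991×7.91² − 7.7774×10⁻⁵×7.91³ = 11.87 mg/L.

C_s ≈ 11.9 mg/L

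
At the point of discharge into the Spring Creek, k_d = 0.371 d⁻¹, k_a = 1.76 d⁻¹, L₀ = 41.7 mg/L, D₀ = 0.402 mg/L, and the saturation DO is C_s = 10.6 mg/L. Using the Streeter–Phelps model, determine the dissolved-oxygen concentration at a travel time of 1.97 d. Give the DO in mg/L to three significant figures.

k_d L₀/(k_a−k_d) = 0.371×41.7/(1.76−0.371) = 15.47/1.389 = 11.14 mg/L.
e^(−k_d t) = e^(−0.371×1.970) = 0.4815; e^(−k_a t) = e^(−1.76×1.970) = 0.03120.
D = 11.14 × (0.4815 − 0.03120) + 0.402 × 0.03120 = 5.015 + 0.01254 = 5.028 mg/L.
DO = C_s − D = 10.6 − 5.028 = 5.572 mg/L.

DO ≈ 5.57 mg/L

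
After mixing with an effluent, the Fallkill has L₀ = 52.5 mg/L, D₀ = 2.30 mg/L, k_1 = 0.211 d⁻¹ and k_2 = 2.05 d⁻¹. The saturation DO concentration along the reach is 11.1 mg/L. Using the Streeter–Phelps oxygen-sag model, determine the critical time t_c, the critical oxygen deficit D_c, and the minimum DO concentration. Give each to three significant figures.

With k_2/k_1 = 9.716 and 1 − D₀(k_2−k_1)/(k_1 L₀) = 0.6182,
t_c = ln(9.716 × 0.6182) / (2.05 − 0.211) = ln(6.006) / 1.839 = 1.793/1.839 = 0.9748 d.
L(t_c) = L₀ e^(−k_1 t_c) = 52.5 × 0.8141 = 42.74 mg/L, and at the critical point k_2 D_c = k_1 L, so D_c = (0.211/2.05) × 42.74 = 4.399 mg/L.
Minimum DO = C_s − D_c = 11.1 − 4.399 = 6.701 mg/L.

t_c ≈ 0.975 d; D_c ≈ 4.40 mg/L; min DO ≈ 6.70 mg/L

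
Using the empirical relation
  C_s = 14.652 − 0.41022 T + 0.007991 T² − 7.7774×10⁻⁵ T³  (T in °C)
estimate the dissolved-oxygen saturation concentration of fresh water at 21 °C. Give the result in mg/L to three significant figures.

C_s = 14.652 − 0.41022×21 + 0.007991×21² − 7.7774×10⁻⁵×21³ = 8.841 mg/L.

C_s ≈ 8.84 mg/L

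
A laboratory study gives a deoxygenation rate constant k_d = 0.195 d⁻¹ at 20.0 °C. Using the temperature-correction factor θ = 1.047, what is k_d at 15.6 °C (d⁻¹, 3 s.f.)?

k_d ≈ 0.159 d⁻¹

k_d(T₂) = k_d(T₁) · θ^(T₂−T₁) = 0.195 × 1.047^(15.6−20.0)
= 0.195 × 1.047^-4.40 = 0.195 × 0.8170 = 0.1593 d⁻¹.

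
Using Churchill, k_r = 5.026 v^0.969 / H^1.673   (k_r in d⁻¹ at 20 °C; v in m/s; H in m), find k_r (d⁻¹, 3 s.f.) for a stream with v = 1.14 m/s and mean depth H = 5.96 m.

k_r ≈ 0.288 d⁻¹

k_r = 5.026 × 1.14^0.969 / 5.96^1.673 = 5.026 × 1.135 / 19.81 = 0.2880 d⁻¹.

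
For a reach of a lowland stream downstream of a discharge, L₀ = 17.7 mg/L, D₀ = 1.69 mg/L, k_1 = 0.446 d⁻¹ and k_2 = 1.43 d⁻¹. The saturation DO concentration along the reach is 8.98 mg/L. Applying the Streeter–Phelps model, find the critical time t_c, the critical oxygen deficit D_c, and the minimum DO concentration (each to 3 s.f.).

t_c ≈ 0.944 d; D_c ≈ 3.62 mg/L; min DO ≈ 5.36 mg/L

At the critical point dD/dt = 0, so k_1 L₀ e^(−k_1 t) = k_2 D. Substituting D(t) from the Streeter–Phelps equation and solving for t gives
t_c = ln[(k_2/k_1)(1 − D₀(k_2−k_1)/(k_1 L₀))] / (k_2−k_1).
Here k_2−k_1 = 0.9840 d⁻¹ and 1 − D₀(k_2−k_1)/(k_1 L₀) = 1 − 1.69×0.9840/(0.446×17.7) = 0.7893, so
t_c = ln(3.206 × 0.7893) / 0.9840 = 0.9286 / 0.9840 = 0.9437 d.
L(t_c) = L₀ e^(−k_1 t_c) = 17.7 × 0.6565 = 11.62 mg/L, and at the critical point k_2 D_c = k_1 L, so D_c = (0.446/1.43) × 11.62 = 3.624 mg/L.
Minimum DO = C_s − D_c = 8.98 − 3.624 = 5.356 mg/L.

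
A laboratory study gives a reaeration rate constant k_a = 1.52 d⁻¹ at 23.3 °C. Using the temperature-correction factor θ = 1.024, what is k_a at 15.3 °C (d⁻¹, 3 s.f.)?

k_a ≈ 1.26 d⁻¹

k_a(T₂) = k_a(T₁) · θ^(T₂−T₁) = 1.52 × 1.024^(15.3−23.3)
= 1.52 × 1.024^-8.00 = 1.52 × 0.8272 = 1.257 d⁻¹.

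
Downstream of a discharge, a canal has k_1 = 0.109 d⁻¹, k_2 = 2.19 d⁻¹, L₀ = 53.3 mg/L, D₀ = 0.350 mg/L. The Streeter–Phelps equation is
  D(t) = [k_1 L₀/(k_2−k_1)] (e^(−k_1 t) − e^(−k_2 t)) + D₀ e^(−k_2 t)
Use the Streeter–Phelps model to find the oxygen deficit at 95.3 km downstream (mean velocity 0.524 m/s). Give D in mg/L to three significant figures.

D ≈ 2.20 mg/L

Travel time t = x/v = 95.3 km / (0.524 m/s) = 95300 m / 0.524 m/s = 181900 s = 2.105 d.
k_1 L₀/(k_2−k_1) = 0.109×53.3/(2.19−0.109) = 5.810/2.081 = 2.792 mg/L.
e^(−k_1 t) = e^(−0.109×2.105) = 0.7950; e^(−k_2 t) = e^(−2.19×2.105) = 0.009953.
D = 2.792 × (0.7950 − 0.009953) + 0.350 × 0.009953 = 2.192 + 0.003483 = 2.195 mg/L.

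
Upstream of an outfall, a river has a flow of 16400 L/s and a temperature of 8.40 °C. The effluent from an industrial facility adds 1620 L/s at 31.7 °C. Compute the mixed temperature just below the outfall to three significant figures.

10.5 °C

Flow-weighted mixing: C = (Q_r C_r + Q_w C_w)/(Q_r + Q_w)
= (16400×8.40 + 1620×31.7)/(16400 + 1620) = 189100/18020 = 10.49 °C.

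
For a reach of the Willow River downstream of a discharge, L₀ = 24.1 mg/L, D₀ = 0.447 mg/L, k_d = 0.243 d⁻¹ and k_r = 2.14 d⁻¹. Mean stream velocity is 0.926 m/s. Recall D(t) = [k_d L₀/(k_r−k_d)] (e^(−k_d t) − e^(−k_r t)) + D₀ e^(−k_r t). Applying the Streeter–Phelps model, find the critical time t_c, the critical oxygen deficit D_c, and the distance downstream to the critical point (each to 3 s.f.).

t_c = [1/(k_r−k_d)] ln[(k_r/k_d)(1 − D₀(k_r−k_d)/(k_d L₀))]
= [1/(2.14−0.243)] ln[(2.14/0.243)(1 − 0.447×1.897/(0.243×24.1))]
= (1/1.897) ln[8.807 × 0.8552] = 0.5271 × ln(7.531) = 0.5271 × 2.019 = 1.064 d.
L(t_c) = L₀ e^(−k_d t_c) = 24.1 × 0.7721 = 18.61 mg/L, and at the critical point k_r D_c = k_d L, so D_c = (0.243/2.14) × 18.61 = 2.113 mg/L.
x_c = v t_c = 0.926 m/s × 1.064 d × 86400 s/d = 85160 m ≈ 85.2 km.

t_c ≈ 1.06 d; D_c ≈ 2.11 mg/L; x_c ≈ 85.2 km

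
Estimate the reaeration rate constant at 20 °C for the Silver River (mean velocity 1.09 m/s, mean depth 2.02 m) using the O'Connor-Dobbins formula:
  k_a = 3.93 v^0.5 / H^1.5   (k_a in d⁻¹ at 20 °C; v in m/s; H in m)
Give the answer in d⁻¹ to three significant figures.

k_a ≈ 1.43 d⁻¹

k_a = 3.93 × 1.09^0.5 / 2.02^1.5 = 3.93 × 1.044 / 2.871 = 1.429 d⁻¹.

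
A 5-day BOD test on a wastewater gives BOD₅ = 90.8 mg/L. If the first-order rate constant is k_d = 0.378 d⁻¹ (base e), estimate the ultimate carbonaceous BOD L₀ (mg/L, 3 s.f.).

L₀ ≈ 107 mg/L

BOD₅ = L₀(1 − e^(−5k_d)) ⇒ L₀ = BOD₅ / (1 − e^(−5×0.378))
= 90.8 / (1 − 0.1511) = 90.8 / 0.8489 = 107.0 mg/L.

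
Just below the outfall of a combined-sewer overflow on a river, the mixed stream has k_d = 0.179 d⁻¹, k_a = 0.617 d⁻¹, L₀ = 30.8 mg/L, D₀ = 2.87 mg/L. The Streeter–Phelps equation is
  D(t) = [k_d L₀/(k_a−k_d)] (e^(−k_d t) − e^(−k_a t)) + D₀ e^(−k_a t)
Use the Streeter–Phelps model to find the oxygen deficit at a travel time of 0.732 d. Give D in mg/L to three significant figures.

D ≈ 4.86 mg/L

k_d L₀/(k_a−k_d) = 0.179×30.8/(0.617−0.179) = 5.513/0.4380 = 12.59 mg/L.
e^(−k_d t) = e^(−0.179×0.7320) = 0.8772; e^(−k_a t) = e^(−0.617×0.7320) = 0.6366.
D = 12.59 × (0.8772 − 0.6366) + 2.87 × 0.6366 = 3.029 + 1.827 = 4.856 mg/L.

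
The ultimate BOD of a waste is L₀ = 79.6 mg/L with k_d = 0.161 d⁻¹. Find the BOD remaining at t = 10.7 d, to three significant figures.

L ≈ 14.2 mg/L

L_t = L₀ e^(−k_d t) = 79.6 × e^(−0.161×10.7) = 79.6 × 0.1786 = 14.22 mg/L.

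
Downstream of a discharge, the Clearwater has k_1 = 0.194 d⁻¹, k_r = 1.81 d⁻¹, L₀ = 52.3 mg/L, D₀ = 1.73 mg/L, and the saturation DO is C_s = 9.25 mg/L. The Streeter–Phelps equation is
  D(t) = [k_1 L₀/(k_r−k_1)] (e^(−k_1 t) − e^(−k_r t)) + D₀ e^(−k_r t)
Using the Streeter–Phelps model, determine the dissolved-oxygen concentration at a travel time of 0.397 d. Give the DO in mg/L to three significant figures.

k_1 L₀/(k_r−k_1) = 0.194×52.3/(1.81−0.194) = 10.15/1.616 = 6.279 mg/L.
e^(−k_1 t) = e^(−0.194×0.3970) = 0.9259; e^(−k_r t) = e^(−1.81×0.3970) = 0.4874.
D = 6.279 × (0.9259 − 0.4874) + 1.73 × 0.4874 = 2.753 + 0.8433 = 3.596 mg/L.
DO = C_s − D = 9.25 − 3.596 = 5.654 mg/L.

DO ≈ 5.65 mg/L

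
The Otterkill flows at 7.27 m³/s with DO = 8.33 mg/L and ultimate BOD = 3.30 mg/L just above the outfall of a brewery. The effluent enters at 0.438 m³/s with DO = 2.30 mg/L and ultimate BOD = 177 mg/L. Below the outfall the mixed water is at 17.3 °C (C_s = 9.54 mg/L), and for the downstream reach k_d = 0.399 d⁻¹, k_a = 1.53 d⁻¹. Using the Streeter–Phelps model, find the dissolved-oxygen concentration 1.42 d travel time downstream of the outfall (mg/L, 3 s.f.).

Mixed DO = (7.27×8.33 + 0.438×2.30)/(7.27+0.438) = 61.57/7.708 = 7.987 mg/L.
Mixed L₀ = (7.27×3.30 + 0.438×177)/(7.708) = 101.5/7.708 = 13.17 mg/L.
Initial deficit D₀ = C_s − DO₀ = 9.54 − 7.987 = 1.553 mg/L.
D(1.42) = [0.399×13.17/(1.53−0.399)](e^(−0.399×1.42) − e^(−1.53×1.42)) + 1.553 e^(−1.53×1.42)
= 4.646 × (0.5675 − 0.1139) + 1.553 × 0.1139 = 2.284 mg/L.
DO = 9.54 − 2.284 = 7.256 mg/L.

DO ≈ 7.26 mg/L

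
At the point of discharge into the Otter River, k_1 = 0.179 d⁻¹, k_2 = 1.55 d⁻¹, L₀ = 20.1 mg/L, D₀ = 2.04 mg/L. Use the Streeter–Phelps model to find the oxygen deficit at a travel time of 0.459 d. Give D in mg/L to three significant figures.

k_1 L₀/(k_2−k_1) = 0.179×20.1/(1.55−0.179) = 3.598/1.371 = 2.624 mg/L.
e^(−k_1 t) = e^(−0.179×0.4590) = 0.9211; e^(−k_2 t) = e^(−1.55×0.4590) = 0.4909.
D = 2.624 × (0.9211 − 0.4909) + 2.04 × 0.4909 = 1.129 + 1.002 = 2.130 mg/L.

D ≈ 2.13 mg/L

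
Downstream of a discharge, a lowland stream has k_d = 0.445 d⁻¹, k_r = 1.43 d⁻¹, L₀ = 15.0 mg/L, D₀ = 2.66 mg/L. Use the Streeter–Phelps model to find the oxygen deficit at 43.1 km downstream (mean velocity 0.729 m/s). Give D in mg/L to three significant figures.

Travel time t = x/v = 43.1 km / (0.729 m/s) = 43100 m / 0.729 m/s = 59120 s = 0.6843 d.
k_d L₀/(k_r−k_d) = 0.445×15.0/(1.43−0.445) = 6.675/0.9850 = 6.777 mg/L.
e^(−k_d t) = e^(−0.445×0.6843) = 0.7375; e^(−k_r t) = e^(−1.43×0.6843) = 0.3759.
D = 6.777 × (0.7375 − 0.3759) + 2.66 × 0.3759 = 2.451 + 0.9998 = 3.450 mg/L.

D ≈ 3.45 mg/L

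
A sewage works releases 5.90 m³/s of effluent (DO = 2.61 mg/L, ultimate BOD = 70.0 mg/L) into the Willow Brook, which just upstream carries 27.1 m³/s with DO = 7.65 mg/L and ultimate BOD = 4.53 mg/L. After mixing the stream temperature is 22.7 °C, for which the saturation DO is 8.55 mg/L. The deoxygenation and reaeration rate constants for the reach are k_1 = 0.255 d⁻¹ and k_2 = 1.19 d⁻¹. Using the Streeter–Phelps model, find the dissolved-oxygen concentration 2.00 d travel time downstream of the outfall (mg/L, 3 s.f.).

DO ≈ 6.13 mg/L

Mixed DO = (27.1×7.65 + 5.90×2.61)/(27.1+5.90) = 222.7/33.00 = 6.749 mg/L.
Mixed L₀ = (27.1×4.53 + 5.90×70.0)/(33.00) = 535.8/33.00 = 16.24 mg/L.
Initial deficit D₀ = C_s − DO₀ = 8.55 − 6.749 = 1.801 mg/L.
D(2.00) = [0.255×16.24/(1.19−0.255)](e^(−0.255×2.00) − e^(−1.19×2.00)) + 1.801 e^(−1.19×2.00)
= 4.428 × (0.6005 − 0.09255) + 1.801 × 0.09255 = 2.416 mg/L.
DO = 8.55 − 2.416 = 6.134 mg/L.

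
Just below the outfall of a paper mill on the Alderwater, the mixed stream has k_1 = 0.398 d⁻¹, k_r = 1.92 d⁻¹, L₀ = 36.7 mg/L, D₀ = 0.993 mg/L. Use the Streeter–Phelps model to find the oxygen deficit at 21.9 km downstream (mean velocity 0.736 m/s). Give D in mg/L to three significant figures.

Travel time t = x/v = 21.9 km / (0.736 m/s) = 21900 m / 0.736 m/s = 29760 s = 0.3444 d.
k_1 L₀/(k_r−k_1) = 0.398×36.7/(1.92−0.398) = 14.61/1.522 = 9.597 mg/L.
e^(−k_1 t) = e^(−0.398×0.3444) = 0.8719; e^(−k_r t) = e^(−1.92×0.3444) = 0.5162.
D = 9.597 × (0.8719 − 0.5162) + 0.993 × 0.5162 = 3.414 + 0.5126 = 3.926 mg/L.

D ≈ 3.93 mg/L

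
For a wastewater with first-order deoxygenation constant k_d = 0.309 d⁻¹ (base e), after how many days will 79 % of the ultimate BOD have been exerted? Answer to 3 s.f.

t ≈ 5.05 d

y/L₀ = 1 − e^(−k_d t) = 0.79 ⇒ e^(−k_d t) = 0.210
t = −ln(0.210) / 0.309 = 1.561 / 0.309 = 5.051 d.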